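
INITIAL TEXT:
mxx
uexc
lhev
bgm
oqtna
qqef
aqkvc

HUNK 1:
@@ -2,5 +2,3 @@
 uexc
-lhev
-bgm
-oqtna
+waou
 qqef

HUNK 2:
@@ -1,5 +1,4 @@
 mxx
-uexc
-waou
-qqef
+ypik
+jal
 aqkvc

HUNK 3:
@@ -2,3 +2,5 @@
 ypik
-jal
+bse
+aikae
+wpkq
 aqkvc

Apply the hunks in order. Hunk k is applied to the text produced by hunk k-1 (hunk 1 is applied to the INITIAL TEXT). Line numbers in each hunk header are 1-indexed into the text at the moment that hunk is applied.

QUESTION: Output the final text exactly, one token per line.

Answer: mxx
ypik
bse
aikae
wpkq
aqkvc

Derivation:
Hunk 1: at line 2 remove [lhev,bgm,oqtna] add [waou] -> 5 lines: mxx uexc waou qqef aqkvc
Hunk 2: at line 1 remove [uexc,waou,qqef] add [ypik,jal] -> 4 lines: mxx ypik jal aqkvc
Hunk 3: at line 2 remove [jal] add [bse,aikae,wpkq] -> 6 lines: mxx ypik bse aikae wpkq aqkvc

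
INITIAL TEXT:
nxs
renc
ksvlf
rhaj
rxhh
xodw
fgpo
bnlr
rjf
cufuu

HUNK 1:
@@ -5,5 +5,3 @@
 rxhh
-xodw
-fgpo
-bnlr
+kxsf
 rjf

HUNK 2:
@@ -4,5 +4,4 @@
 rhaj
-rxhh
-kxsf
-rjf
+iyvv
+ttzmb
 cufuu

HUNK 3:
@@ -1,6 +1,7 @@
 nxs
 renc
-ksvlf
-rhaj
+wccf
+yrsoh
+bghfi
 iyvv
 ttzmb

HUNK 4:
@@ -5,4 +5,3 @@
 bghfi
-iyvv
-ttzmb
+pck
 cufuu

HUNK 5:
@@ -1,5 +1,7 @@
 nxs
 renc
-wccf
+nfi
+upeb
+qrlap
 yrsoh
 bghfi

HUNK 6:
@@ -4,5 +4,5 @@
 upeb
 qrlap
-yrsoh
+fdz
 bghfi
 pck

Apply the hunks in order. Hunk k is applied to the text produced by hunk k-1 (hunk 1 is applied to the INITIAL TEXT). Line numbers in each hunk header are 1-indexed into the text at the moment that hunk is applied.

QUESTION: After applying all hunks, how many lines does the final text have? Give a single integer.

Hunk 1: at line 5 remove [xodw,fgpo,bnlr] add [kxsf] -> 8 lines: nxs renc ksvlf rhaj rxhh kxsf rjf cufuu
Hunk 2: at line 4 remove [rxhh,kxsf,rjf] add [iyvv,ttzmb] -> 7 lines: nxs renc ksvlf rhaj iyvv ttzmb cufuu
Hunk 3: at line 1 remove [ksvlf,rhaj] add [wccf,yrsoh,bghfi] -> 8 lines: nxs renc wccf yrsoh bghfi iyvv ttzmb cufuu
Hunk 4: at line 5 remove [iyvv,ttzmb] add [pck] -> 7 lines: nxs renc wccf yrsoh bghfi pck cufuu
Hunk 5: at line 1 remove [wccf] add [nfi,upeb,qrlap] -> 9 lines: nxs renc nfi upeb qrlap yrsoh bghfi pck cufuu
Hunk 6: at line 4 remove [yrsoh] add [fdz] -> 9 lines: nxs renc nfi upeb qrlap fdz bghfi pck cufuu
Final line count: 9

Answer: 9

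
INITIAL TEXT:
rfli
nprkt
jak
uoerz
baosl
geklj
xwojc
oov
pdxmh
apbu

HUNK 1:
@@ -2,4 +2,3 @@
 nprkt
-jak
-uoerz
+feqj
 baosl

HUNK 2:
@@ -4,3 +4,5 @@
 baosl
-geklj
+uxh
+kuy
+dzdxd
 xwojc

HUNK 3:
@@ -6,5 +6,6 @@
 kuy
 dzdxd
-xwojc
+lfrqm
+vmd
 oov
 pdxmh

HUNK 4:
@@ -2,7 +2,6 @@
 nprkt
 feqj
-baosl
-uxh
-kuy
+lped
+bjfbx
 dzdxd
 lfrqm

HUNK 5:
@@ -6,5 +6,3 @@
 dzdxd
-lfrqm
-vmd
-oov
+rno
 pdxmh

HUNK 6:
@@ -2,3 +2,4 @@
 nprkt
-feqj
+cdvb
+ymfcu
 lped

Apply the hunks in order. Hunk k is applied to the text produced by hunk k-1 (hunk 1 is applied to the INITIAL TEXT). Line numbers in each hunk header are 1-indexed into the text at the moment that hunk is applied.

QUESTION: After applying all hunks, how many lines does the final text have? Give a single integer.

Answer: 10

Derivation:
Hunk 1: at line 2 remove [jak,uoerz] add [feqj] -> 9 lines: rfli nprkt feqj baosl geklj xwojc oov pdxmh apbu
Hunk 2: at line 4 remove [geklj] add [uxh,kuy,dzdxd] -> 11 lines: rfli nprkt feqj baosl uxh kuy dzdxd xwojc oov pdxmh apbu
Hunk 3: at line 6 remove [xwojc] add [lfrqm,vmd] -> 12 lines: rfli nprkt feqj baosl uxh kuy dzdxd lfrqm vmd oov pdxmh apbu
Hunk 4: at line 2 remove [baosl,uxh,kuy] add [lped,bjfbx] -> 11 lines: rfli nprkt feqj lped bjfbx dzdxd lfrqm vmd oov pdxmh apbu
Hunk 5: at line 6 remove [lfrqm,vmd,oov] add [rno] -> 9 lines: rfli nprkt feqj lped bjfbx dzdxd rno pdxmh apbu
Hunk 6: at line 2 remove [feqj] add [cdvb,ymfcu] -> 10 lines: rfli nprkt cdvb ymfcu lped bjfbx dzdxd rno pdxmh apbu
Final line count: 10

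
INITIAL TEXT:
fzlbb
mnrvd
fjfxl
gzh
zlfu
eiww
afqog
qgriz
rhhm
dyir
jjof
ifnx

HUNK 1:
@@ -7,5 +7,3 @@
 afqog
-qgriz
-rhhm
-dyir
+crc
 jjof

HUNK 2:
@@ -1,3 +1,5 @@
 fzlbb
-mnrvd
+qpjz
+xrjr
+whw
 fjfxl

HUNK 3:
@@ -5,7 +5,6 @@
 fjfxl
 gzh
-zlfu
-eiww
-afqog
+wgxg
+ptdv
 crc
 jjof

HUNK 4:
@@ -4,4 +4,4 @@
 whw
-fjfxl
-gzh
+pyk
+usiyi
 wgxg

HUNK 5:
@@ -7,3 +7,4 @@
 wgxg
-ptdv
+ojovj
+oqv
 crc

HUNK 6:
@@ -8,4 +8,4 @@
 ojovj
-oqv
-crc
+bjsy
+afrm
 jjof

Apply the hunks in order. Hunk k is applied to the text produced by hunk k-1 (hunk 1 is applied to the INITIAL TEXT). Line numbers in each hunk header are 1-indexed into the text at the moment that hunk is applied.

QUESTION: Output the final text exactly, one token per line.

Answer: fzlbb
qpjz
xrjr
whw
pyk
usiyi
wgxg
ojovj
bjsy
afrm
jjof
ifnx

Derivation:
Hunk 1: at line 7 remove [qgriz,rhhm,dyir] add [crc] -> 10 lines: fzlbb mnrvd fjfxl gzh zlfu eiww afqog crc jjof ifnx
Hunk 2: at line 1 remove [mnrvd] add [qpjz,xrjr,whw] -> 12 lines: fzlbb qpjz xrjr whw fjfxl gzh zlfu eiww afqog crc jjof ifnx
Hunk 3: at line 5 remove [zlfu,eiww,afqog] add [wgxg,ptdv] -> 11 lines: fzlbb qpjz xrjr whw fjfxl gzh wgxg ptdv crc jjof ifnx
Hunk 4: at line 4 remove [fjfxl,gzh] add [pyk,usiyi] -> 11 lines: fzlbb qpjz xrjr whw pyk usiyi wgxg ptdv crc jjof ifnx
Hunk 5: at line 7 remove [ptdv] add [ojovj,oqv] -> 12 lines: fzlbb qpjz xrjr whw pyk usiyi wgxg ojovj oqv crc jjof ifnx
Hunk 6: at line 8 remove [oqv,crc] add [bjsy,afrm] -> 12 lines: fzlbb qpjz xrjr whw pyk usiyi wgxg ojovj bjsy afrm jjof ifnx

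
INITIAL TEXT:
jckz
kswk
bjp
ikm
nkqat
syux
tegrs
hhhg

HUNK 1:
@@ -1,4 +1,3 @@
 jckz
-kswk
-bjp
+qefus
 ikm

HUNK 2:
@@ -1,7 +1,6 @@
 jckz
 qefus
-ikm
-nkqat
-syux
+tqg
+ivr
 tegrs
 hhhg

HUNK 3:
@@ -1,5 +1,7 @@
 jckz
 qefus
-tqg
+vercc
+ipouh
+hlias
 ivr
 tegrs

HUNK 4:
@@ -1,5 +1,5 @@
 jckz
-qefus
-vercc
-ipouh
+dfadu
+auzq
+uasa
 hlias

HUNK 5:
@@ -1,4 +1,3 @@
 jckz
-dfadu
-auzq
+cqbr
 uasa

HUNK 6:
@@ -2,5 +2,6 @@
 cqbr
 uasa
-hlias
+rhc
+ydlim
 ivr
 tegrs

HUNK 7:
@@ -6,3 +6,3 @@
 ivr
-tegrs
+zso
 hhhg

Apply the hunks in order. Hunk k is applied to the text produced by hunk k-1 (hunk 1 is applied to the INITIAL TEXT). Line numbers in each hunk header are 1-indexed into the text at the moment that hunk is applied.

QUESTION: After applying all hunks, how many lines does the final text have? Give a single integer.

Answer: 8

Derivation:
Hunk 1: at line 1 remove [kswk,bjp] add [qefus] -> 7 lines: jckz qefus ikm nkqat syux tegrs hhhg
Hunk 2: at line 1 remove [ikm,nkqat,syux] add [tqg,ivr] -> 6 lines: jckz qefus tqg ivr tegrs hhhg
Hunk 3: at line 1 remove [tqg] add [vercc,ipouh,hlias] -> 8 lines: jckz qefus vercc ipouh hlias ivr tegrs hhhg
Hunk 4: at line 1 remove [qefus,vercc,ipouh] add [dfadu,auzq,uasa] -> 8 lines: jckz dfadu auzq uasa hlias ivr tegrs hhhg
Hunk 5: at line 1 remove [dfadu,auzq] add [cqbr] -> 7 lines: jckz cqbr uasa hlias ivr tegrs hhhg
Hunk 6: at line 2 remove [hlias] add [rhc,ydlim] -> 8 lines: jckz cqbr uasa rhc ydlim ivr tegrs hhhg
Hunk 7: at line 6 remove [tegrs] add [zso] -> 8 lines: jckz cqbr uasa rhc ydlim ivr zso hhhg
Final line count: 8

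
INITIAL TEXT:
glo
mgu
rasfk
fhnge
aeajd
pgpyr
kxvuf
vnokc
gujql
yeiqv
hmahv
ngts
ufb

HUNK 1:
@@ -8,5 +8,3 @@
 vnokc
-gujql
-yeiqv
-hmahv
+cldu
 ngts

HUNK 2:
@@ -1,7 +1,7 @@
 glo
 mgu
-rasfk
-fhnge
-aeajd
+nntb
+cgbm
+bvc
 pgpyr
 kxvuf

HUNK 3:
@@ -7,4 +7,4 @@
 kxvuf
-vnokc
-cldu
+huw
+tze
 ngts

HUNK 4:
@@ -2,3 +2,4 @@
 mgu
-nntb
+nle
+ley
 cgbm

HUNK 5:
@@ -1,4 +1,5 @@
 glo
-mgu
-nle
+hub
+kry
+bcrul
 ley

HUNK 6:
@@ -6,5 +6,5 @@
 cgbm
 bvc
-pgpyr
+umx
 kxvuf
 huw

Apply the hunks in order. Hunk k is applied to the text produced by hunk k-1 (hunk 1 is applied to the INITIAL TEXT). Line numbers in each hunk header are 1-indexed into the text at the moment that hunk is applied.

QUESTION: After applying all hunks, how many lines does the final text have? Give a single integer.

Answer: 13

Derivation:
Hunk 1: at line 8 remove [gujql,yeiqv,hmahv] add [cldu] -> 11 lines: glo mgu rasfk fhnge aeajd pgpyr kxvuf vnokc cldu ngts ufb
Hunk 2: at line 1 remove [rasfk,fhnge,aeajd] add [nntb,cgbm,bvc] -> 11 lines: glo mgu nntb cgbm bvc pgpyr kxvuf vnokc cldu ngts ufb
Hunk 3: at line 7 remove [vnokc,cldu] add [huw,tze] -> 11 lines: glo mgu nntb cgbm bvc pgpyr kxvuf huw tze ngts ufb
Hunk 4: at line 2 remove [nntb] add [nle,ley] -> 12 lines: glo mgu nle ley cgbm bvc pgpyr kxvuf huw tze ngts ufb
Hunk 5: at line 1 remove [mgu,nle] add [hub,kry,bcrul] -> 13 lines: glo hub kry bcrul ley cgbm bvc pgpyr kxvuf huw tze ngts ufb
Hunk 6: at line 6 remove [pgpyr] add [umx] -> 13 lines: glo hub kry bcrul ley cgbm bvc umx kxvuf huw tze ngts ufb
Final line count: 13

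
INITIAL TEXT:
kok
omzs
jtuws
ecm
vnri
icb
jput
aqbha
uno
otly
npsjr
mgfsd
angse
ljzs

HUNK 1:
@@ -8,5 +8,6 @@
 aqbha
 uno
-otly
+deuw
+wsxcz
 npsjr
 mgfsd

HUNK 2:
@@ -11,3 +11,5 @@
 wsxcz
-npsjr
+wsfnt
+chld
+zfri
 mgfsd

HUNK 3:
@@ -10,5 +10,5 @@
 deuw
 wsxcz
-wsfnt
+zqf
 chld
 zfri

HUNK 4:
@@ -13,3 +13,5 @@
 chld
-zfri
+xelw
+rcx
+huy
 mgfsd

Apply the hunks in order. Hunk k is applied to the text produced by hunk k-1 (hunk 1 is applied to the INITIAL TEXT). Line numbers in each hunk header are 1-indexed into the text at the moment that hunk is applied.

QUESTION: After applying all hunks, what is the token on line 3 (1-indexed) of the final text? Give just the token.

Hunk 1: at line 8 remove [otly] add [deuw,wsxcz] -> 15 lines: kok omzs jtuws ecm vnri icb jput aqbha uno deuw wsxcz npsjr mgfsd angse ljzs
Hunk 2: at line 11 remove [npsjr] add [wsfnt,chld,zfri] -> 17 lines: kok omzs jtuws ecm vnri icb jput aqbha uno deuw wsxcz wsfnt chld zfri mgfsd angse ljzs
Hunk 3: at line 10 remove [wsfnt] add [zqf] -> 17 lines: kok omzs jtuws ecm vnri icb jput aqbha uno deuw wsxcz zqf chld zfri mgfsd angse ljzs
Hunk 4: at line 13 remove [zfri] add [xelw,rcx,huy] -> 19 lines: kok omzs jtuws ecm vnri icb jput aqbha uno deuw wsxcz zqf chld xelw rcx huy mgfsd angse ljzs
Final line 3: jtuws

Answer: jtuws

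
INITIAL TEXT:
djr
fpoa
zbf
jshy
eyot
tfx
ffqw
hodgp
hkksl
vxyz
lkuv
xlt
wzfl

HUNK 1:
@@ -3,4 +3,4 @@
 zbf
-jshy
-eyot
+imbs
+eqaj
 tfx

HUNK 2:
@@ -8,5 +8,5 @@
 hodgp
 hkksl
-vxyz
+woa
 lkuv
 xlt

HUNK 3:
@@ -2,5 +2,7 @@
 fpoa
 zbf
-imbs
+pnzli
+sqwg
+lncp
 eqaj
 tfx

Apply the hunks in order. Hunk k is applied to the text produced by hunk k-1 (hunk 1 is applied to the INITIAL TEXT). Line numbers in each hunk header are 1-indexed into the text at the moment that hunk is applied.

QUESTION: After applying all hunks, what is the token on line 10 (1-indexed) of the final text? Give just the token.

Answer: hodgp

Derivation:
Hunk 1: at line 3 remove [jshy,eyot] add [imbs,eqaj] -> 13 lines: djr fpoa zbf imbs eqaj tfx ffqw hodgp hkksl vxyz lkuv xlt wzfl
Hunk 2: at line 8 remove [vxyz] add [woa] -> 13 lines: djr fpoa zbf imbs eqaj tfx ffqw hodgp hkksl woa lkuv xlt wzfl
Hunk 3: at line 2 remove [imbs] add [pnzli,sqwg,lncp] -> 15 lines: djr fpoa zbf pnzli sqwg lncp eqaj tfx ffqw hodgp hkksl woa lkuv xlt wzfl
Final line 10: hodgp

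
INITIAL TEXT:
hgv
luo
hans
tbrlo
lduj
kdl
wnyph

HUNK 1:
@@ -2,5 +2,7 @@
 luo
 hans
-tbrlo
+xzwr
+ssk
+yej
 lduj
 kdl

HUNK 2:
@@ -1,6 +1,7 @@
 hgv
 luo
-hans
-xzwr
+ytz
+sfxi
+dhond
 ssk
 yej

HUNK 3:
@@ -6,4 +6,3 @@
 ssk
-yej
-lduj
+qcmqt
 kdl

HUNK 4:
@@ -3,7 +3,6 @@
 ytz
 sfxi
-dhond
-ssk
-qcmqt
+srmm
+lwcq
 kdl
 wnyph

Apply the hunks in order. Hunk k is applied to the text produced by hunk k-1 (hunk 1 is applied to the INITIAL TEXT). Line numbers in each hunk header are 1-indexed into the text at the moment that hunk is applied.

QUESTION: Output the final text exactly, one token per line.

Hunk 1: at line 2 remove [tbrlo] add [xzwr,ssk,yej] -> 9 lines: hgv luo hans xzwr ssk yej lduj kdl wnyph
Hunk 2: at line 1 remove [hans,xzwr] add [ytz,sfxi,dhond] -> 10 lines: hgv luo ytz sfxi dhond ssk yej lduj kdl wnyph
Hunk 3: at line 6 remove [yej,lduj] add [qcmqt] -> 9 lines: hgv luo ytz sfxi dhond ssk qcmqt kdl wnyph
Hunk 4: at line 3 remove [dhond,ssk,qcmqt] add [srmm,lwcq] -> 8 lines: hgv luo ytz sfxi srmm lwcq kdl wnyph

Answer: hgv
luo
ytz
sfxi
srmm
lwcq
kdl
wnyph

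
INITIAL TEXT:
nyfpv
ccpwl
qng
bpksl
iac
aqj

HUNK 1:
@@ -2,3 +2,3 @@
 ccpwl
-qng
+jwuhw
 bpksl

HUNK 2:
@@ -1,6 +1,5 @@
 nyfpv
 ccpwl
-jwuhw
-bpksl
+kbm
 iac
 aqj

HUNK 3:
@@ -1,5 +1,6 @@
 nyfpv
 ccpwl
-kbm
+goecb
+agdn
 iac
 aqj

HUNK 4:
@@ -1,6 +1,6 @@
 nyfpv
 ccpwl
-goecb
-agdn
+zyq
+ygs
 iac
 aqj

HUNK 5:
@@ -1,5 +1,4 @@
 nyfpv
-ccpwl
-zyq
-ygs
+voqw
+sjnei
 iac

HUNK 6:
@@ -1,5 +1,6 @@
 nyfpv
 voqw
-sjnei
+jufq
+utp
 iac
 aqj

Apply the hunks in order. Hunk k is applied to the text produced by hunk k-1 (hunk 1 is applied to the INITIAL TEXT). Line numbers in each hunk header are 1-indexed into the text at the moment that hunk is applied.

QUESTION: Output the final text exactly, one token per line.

Answer: nyfpv
voqw
jufq
utp
iac
aqj

Derivation:
Hunk 1: at line 2 remove [qng] add [jwuhw] -> 6 lines: nyfpv ccpwl jwuhw bpksl iac aqj
Hunk 2: at line 1 remove [jwuhw,bpksl] add [kbm] -> 5 lines: nyfpv ccpwl kbm iac aqj
Hunk 3: at line 1 remove [kbm] add [goecb,agdn] -> 6 lines: nyfpv ccpwl goecb agdn iac aqj
Hunk 4: at line 1 remove [goecb,agdn] add [zyq,ygs] -> 6 lines: nyfpv ccpwl zyq ygs iac aqj
Hunk 5: at line 1 remove [ccpwl,zyq,ygs] add [voqw,sjnei] -> 5 lines: nyfpv voqw sjnei iac aqj
Hunk 6: at line 1 remove [sjnei] add [jufq,utp] -> 6 lines: nyfpv voqw jufq utp iac aqj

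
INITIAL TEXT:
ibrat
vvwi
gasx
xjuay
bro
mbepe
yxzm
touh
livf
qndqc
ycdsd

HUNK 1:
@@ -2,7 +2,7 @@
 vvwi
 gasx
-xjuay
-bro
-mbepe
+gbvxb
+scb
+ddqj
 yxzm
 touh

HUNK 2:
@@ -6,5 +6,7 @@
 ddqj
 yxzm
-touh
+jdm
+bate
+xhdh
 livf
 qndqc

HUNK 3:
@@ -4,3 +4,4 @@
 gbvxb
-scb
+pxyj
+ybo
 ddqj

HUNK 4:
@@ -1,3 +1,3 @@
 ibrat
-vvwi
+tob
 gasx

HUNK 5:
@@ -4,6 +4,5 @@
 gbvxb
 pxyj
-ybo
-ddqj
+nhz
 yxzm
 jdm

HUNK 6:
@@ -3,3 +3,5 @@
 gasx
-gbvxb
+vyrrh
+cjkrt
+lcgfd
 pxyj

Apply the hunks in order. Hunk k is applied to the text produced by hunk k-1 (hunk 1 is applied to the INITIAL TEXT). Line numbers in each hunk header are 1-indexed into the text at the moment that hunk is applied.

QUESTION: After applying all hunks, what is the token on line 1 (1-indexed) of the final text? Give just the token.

Hunk 1: at line 2 remove [xjuay,bro,mbepe] add [gbvxb,scb,ddqj] -> 11 lines: ibrat vvwi gasx gbvxb scb ddqj yxzm touh livf qndqc ycdsd
Hunk 2: at line 6 remove [touh] add [jdm,bate,xhdh] -> 13 lines: ibrat vvwi gasx gbvxb scb ddqj yxzm jdm bate xhdh livf qndqc ycdsd
Hunk 3: at line 4 remove [scb] add [pxyj,ybo] -> 14 lines: ibrat vvwi gasx gbvxb pxyj ybo ddqj yxzm jdm bate xhdh livf qndqc ycdsd
Hunk 4: at line 1 remove [vvwi] add [tob] -> 14 lines: ibrat tob gasx gbvxb pxyj ybo ddqj yxzm jdm bate xhdh livf qndqc ycdsd
Hunk 5: at line 4 remove [ybo,ddqj] add [nhz] -> 13 lines: ibrat tob gasx gbvxb pxyj nhz yxzm jdm bate xhdh livf qndqc ycdsd
Hunk 6: at line 3 remove [gbvxb] add [vyrrh,cjkrt,lcgfd] -> 15 lines: ibrat tob gasx vyrrh cjkrt lcgfd pxyj nhz yxzm jdm bate xhdh livf qndqc ycdsd
Final line 1: ibrat

Answer: ibrat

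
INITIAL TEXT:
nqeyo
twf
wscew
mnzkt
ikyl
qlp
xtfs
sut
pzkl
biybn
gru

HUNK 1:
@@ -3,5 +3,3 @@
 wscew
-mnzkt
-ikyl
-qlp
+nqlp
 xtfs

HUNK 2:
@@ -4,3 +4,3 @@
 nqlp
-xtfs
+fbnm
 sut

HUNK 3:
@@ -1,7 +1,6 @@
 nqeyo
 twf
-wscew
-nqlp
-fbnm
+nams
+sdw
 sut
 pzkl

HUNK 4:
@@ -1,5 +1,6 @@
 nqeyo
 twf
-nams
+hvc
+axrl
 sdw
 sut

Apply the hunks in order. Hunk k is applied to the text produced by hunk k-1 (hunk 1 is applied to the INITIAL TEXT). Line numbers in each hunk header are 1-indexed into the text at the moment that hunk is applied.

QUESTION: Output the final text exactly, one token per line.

Answer: nqeyo
twf
hvc
axrl
sdw
sut
pzkl
biybn
gru

Derivation:
Hunk 1: at line 3 remove [mnzkt,ikyl,qlp] add [nqlp] -> 9 lines: nqeyo twf wscew nqlp xtfs sut pzkl biybn gru
Hunk 2: at line 4 remove [xtfs] add [fbnm] -> 9 lines: nqeyo twf wscew nqlp fbnm sut pzkl biybn gru
Hunk 3: at line 1 remove [wscew,nqlp,fbnm] add [nams,sdw] -> 8 lines: nqeyo twf nams sdw sut pzkl biybn gru
Hunk 4: at line 1 remove [nams] add [hvc,axrl] -> 9 lines: nqeyo twf hvc axrl sdw sut pzkl biybn gru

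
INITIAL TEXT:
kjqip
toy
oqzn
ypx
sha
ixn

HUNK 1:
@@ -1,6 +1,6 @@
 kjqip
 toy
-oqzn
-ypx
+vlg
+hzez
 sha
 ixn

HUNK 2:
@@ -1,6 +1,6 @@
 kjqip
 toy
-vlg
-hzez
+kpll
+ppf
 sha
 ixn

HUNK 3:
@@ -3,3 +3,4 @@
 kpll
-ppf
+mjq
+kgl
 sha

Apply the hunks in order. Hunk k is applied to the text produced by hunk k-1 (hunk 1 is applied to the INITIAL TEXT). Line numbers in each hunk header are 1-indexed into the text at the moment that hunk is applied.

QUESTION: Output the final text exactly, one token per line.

Answer: kjqip
toy
kpll
mjq
kgl
sha
ixn

Derivation:
Hunk 1: at line 1 remove [oqzn,ypx] add [vlg,hzez] -> 6 lines: kjqip toy vlg hzez sha ixn
Hunk 2: at line 1 remove [vlg,hzez] add [kpll,ppf] -> 6 lines: kjqip toy kpll ppf sha ixn
Hunk 3: at line 3 remove [ppf] add [mjq,kgl] -> 7 lines: kjqip toy kpll mjq kgl sha ixn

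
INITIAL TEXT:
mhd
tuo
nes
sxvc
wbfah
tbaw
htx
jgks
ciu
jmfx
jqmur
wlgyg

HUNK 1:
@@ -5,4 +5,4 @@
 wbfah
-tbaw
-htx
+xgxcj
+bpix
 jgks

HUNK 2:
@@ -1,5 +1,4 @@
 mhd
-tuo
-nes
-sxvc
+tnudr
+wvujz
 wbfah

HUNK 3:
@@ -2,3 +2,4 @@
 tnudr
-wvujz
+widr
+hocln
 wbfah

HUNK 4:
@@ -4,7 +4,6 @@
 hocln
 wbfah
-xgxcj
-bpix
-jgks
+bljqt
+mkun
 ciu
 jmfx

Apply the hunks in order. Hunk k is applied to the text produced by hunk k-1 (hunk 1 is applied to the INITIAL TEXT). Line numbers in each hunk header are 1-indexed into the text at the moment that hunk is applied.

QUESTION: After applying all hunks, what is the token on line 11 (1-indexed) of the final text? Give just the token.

Answer: wlgyg

Derivation:
Hunk 1: at line 5 remove [tbaw,htx] add [xgxcj,bpix] -> 12 lines: mhd tuo nes sxvc wbfah xgxcj bpix jgks ciu jmfx jqmur wlgyg
Hunk 2: at line 1 remove [tuo,nes,sxvc] add [tnudr,wvujz] -> 11 lines: mhd tnudr wvujz wbfah xgxcj bpix jgks ciu jmfx jqmur wlgyg
Hunk 3: at line 2 remove [wvujz] add [widr,hocln] -> 12 lines: mhd tnudr widr hocln wbfah xgxcj bpix jgks ciu jmfx jqmur wlgyg
Hunk 4: at line 4 remove [xgxcj,bpix,jgks] add [bljqt,mkun] -> 11 lines: mhd tnudr widr hocln wbfah bljqt mkun ciu jmfx jqmur wlgyg
Final line 11: wlgyg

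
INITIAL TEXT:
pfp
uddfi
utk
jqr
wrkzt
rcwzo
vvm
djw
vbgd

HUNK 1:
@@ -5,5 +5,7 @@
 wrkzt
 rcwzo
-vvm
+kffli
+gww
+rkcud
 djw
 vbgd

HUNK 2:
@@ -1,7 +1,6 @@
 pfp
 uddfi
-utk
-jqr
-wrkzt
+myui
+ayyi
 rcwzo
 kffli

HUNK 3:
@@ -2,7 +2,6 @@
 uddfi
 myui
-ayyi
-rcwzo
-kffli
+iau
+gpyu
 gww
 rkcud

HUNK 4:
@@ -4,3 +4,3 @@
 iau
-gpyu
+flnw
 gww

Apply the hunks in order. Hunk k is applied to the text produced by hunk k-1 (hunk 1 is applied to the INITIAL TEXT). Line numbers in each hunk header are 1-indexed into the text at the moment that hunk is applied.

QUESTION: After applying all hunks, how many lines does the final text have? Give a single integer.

Hunk 1: at line 5 remove [vvm] add [kffli,gww,rkcud] -> 11 lines: pfp uddfi utk jqr wrkzt rcwzo kffli gww rkcud djw vbgd
Hunk 2: at line 1 remove [utk,jqr,wrkzt] add [myui,ayyi] -> 10 lines: pfp uddfi myui ayyi rcwzo kffli gww rkcud djw vbgd
Hunk 3: at line 2 remove [ayyi,rcwzo,kffli] add [iau,gpyu] -> 9 lines: pfp uddfi myui iau gpyu gww rkcud djw vbgd
Hunk 4: at line 4 remove [gpyu] add [flnw] -> 9 lines: pfp uddfi myui iau flnw gww rkcud djw vbgd
Final line count: 9

Answer: 9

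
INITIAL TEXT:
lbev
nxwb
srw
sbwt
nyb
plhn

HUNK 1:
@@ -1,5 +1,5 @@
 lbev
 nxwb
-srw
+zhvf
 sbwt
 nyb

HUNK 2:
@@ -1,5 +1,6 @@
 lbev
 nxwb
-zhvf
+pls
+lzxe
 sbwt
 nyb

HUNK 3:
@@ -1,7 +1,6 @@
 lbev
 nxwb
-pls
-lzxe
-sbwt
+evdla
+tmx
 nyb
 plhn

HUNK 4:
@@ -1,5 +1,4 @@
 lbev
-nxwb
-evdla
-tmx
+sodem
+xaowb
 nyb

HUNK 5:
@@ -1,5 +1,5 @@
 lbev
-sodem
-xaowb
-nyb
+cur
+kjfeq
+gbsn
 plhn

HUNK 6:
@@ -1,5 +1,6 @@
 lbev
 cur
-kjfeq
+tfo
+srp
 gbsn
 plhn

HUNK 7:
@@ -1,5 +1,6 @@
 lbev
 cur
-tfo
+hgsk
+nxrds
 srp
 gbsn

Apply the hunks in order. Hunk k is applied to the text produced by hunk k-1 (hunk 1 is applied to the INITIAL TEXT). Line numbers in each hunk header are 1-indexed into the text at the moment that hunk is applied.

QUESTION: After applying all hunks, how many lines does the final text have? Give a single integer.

Answer: 7

Derivation:
Hunk 1: at line 1 remove [srw] add [zhvf] -> 6 lines: lbev nxwb zhvf sbwt nyb plhn
Hunk 2: at line 1 remove [zhvf] add [pls,lzxe] -> 7 lines: lbev nxwb pls lzxe sbwt nyb plhn
Hunk 3: at line 1 remove [pls,lzxe,sbwt] add [evdla,tmx] -> 6 lines: lbev nxwb evdla tmx nyb plhn
Hunk 4: at line 1 remove [nxwb,evdla,tmx] add [sodem,xaowb] -> 5 lines: lbev sodem xaowb nyb plhn
Hunk 5: at line 1 remove [sodem,xaowb,nyb] add [cur,kjfeq,gbsn] -> 5 lines: lbev cur kjfeq gbsn plhn
Hunk 6: at line 1 remove [kjfeq] add [tfo,srp] -> 6 lines: lbev cur tfo srp gbsn plhn
Hunk 7: at line 1 remove [tfo] add [hgsk,nxrds] -> 7 lines: lbev cur hgsk nxrds srp gbsn plhn
Final line count: 7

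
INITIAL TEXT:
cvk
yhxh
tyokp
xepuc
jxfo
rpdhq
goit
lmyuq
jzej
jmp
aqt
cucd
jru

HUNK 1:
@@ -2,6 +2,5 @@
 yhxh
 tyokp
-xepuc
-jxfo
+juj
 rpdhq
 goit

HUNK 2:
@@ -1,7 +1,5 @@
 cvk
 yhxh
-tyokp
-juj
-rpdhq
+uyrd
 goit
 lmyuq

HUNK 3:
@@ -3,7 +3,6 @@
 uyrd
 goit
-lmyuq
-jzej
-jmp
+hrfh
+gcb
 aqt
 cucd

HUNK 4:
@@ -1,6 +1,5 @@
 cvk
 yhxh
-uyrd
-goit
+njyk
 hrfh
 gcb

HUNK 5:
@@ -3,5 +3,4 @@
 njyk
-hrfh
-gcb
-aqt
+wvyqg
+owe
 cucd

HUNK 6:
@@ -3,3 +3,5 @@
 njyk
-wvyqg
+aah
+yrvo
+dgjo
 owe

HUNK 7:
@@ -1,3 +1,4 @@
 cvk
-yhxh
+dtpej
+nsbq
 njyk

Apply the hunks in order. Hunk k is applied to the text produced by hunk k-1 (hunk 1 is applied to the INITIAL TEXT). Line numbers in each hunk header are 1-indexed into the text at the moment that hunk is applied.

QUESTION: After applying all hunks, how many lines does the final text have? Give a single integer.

Answer: 10

Derivation:
Hunk 1: at line 2 remove [xepuc,jxfo] add [juj] -> 12 lines: cvk yhxh tyokp juj rpdhq goit lmyuq jzej jmp aqt cucd jru
Hunk 2: at line 1 remove [tyokp,juj,rpdhq] add [uyrd] -> 10 lines: cvk yhxh uyrd goit lmyuq jzej jmp aqt cucd jru
Hunk 3: at line 3 remove [lmyuq,jzej,jmp] add [hrfh,gcb] -> 9 lines: cvk yhxh uyrd goit hrfh gcb aqt cucd jru
Hunk 4: at line 1 remove [uyrd,goit] add [njyk] -> 8 lines: cvk yhxh njyk hrfh gcb aqt cucd jru
Hunk 5: at line 3 remove [hrfh,gcb,aqt] add [wvyqg,owe] -> 7 lines: cvk yhxh njyk wvyqg owe cucd jru
Hunk 6: at line 3 remove [wvyqg] add [aah,yrvo,dgjo] -> 9 lines: cvk yhxh njyk aah yrvo dgjo owe cucd jru
Hunk 7: at line 1 remove [yhxh] add [dtpej,nsbq] -> 10 lines: cvk dtpej nsbq njyk aah yrvo dgjo owe cucd jru
Final line count: 10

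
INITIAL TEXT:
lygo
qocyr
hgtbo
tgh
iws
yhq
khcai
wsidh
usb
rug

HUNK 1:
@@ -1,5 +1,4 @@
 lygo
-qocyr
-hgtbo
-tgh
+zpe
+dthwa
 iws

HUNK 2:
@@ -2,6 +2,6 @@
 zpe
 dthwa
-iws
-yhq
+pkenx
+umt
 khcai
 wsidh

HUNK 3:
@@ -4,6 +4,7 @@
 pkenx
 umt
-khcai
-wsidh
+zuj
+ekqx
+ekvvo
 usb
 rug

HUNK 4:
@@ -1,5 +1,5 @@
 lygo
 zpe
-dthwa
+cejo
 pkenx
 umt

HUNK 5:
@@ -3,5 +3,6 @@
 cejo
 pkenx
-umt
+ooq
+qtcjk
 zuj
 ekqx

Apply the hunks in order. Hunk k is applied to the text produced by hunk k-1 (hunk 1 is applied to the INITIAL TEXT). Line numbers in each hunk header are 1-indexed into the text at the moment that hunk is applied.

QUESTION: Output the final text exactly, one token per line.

Hunk 1: at line 1 remove [qocyr,hgtbo,tgh] add [zpe,dthwa] -> 9 lines: lygo zpe dthwa iws yhq khcai wsidh usb rug
Hunk 2: at line 2 remove [iws,yhq] add [pkenx,umt] -> 9 lines: lygo zpe dthwa pkenx umt khcai wsidh usb rug
Hunk 3: at line 4 remove [khcai,wsidh] add [zuj,ekqx,ekvvo] -> 10 lines: lygo zpe dthwa pkenx umt zuj ekqx ekvvo usb rug
Hunk 4: at line 1 remove [dthwa] add [cejo] -> 10 lines: lygo zpe cejo pkenx umt zuj ekqx ekvvo usb rug
Hunk 5: at line 3 remove [umt] add [ooq,qtcjk] -> 11 lines: lygo zpe cejo pkenx ooq qtcjk zuj ekqx ekvvo usb rug

Answer: lygo
zpe
cejo
pkenx
ooq
qtcjk
zuj
ekqx
ekvvo
usb
rug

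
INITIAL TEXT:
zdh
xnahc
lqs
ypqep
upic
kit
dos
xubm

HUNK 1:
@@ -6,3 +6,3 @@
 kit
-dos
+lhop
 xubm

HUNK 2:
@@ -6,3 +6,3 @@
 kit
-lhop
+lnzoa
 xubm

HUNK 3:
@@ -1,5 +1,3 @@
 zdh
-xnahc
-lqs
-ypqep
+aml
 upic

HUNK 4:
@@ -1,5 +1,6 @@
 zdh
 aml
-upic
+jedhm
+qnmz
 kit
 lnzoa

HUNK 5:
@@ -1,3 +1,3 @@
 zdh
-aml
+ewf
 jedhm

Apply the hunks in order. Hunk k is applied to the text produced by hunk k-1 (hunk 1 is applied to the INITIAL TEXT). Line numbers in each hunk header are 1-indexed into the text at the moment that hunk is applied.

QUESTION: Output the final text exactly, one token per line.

Answer: zdh
ewf
jedhm
qnmz
kit
lnzoa
xubm

Derivation:
Hunk 1: at line 6 remove [dos] add [lhop] -> 8 lines: zdh xnahc lqs ypqep upic kit lhop xubm
Hunk 2: at line 6 remove [lhop] add [lnzoa] -> 8 lines: zdh xnahc lqs ypqep upic kit lnzoa xubm
Hunk 3: at line 1 remove [xnahc,lqs,ypqep] add [aml] -> 6 lines: zdh aml upic kit lnzoa xubm
Hunk 4: at line 1 remove [upic] add [jedhm,qnmz] -> 7 lines: zdh aml jedhm qnmz kit lnzoa xubm
Hunk 5: at line 1 remove [aml] add [ewf] -> 7 lines: zdh ewf jedhm qnmz kit lnzoa xubm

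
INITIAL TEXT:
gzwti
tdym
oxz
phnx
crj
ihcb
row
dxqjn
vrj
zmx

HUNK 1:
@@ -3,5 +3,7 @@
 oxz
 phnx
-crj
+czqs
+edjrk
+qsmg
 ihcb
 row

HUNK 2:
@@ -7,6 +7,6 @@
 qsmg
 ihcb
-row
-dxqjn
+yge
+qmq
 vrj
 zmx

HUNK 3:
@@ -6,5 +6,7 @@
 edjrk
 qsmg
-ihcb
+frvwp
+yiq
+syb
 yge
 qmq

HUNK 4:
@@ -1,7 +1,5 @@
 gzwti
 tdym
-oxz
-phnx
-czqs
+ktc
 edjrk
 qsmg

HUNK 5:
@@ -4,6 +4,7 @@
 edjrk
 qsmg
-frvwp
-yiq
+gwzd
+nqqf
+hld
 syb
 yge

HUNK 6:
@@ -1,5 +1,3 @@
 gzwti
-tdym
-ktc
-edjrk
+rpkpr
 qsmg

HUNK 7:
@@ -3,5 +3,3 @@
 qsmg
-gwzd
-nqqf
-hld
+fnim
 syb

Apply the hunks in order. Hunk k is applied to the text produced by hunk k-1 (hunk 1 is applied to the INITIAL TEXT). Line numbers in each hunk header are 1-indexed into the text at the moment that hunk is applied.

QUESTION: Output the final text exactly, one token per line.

Hunk 1: at line 3 remove [crj] add [czqs,edjrk,qsmg] -> 12 lines: gzwti tdym oxz phnx czqs edjrk qsmg ihcb row dxqjn vrj zmx
Hunk 2: at line 7 remove [row,dxqjn] add [yge,qmq] -> 12 lines: gzwti tdym oxz phnx czqs edjrk qsmg ihcb yge qmq vrj zmx
Hunk 3: at line 6 remove [ihcb] add [frvwp,yiq,syb] -> 14 lines: gzwti tdym oxz phnx czqs edjrk qsmg frvwp yiq syb yge qmq vrj zmx
Hunk 4: at line 1 remove [oxz,phnx,czqs] add [ktc] -> 12 lines: gzwti tdym ktc edjrk qsmg frvwp yiq syb yge qmq vrj zmx
Hunk 5: at line 4 remove [frvwp,yiq] add [gwzd,nqqf,hld] -> 13 lines: gzwti tdym ktc edjrk qsmg gwzd nqqf hld syb yge qmq vrj zmx
Hunk 6: at line 1 remove [tdym,ktc,edjrk] add [rpkpr] -> 11 lines: gzwti rpkpr qsmg gwzd nqqf hld syb yge qmq vrj zmx
Hunk 7: at line 3 remove [gwzd,nqqf,hld] add [fnim] -> 9 lines: gzwti rpkpr qsmg fnim syb yge qmq vrj zmx

Answer: gzwti
rpkpr
qsmg
fnim
syb
yge
qmq
vrj
zmx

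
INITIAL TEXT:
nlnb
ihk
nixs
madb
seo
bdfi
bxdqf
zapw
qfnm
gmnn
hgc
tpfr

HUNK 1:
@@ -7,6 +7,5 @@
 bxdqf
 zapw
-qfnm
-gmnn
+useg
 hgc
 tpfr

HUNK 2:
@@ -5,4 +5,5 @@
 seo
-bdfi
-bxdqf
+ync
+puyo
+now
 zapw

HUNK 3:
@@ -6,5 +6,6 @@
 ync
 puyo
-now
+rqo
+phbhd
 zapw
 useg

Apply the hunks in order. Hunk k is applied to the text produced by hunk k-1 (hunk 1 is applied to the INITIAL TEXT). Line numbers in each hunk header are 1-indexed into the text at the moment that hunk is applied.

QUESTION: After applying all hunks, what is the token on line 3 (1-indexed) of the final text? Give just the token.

Answer: nixs

Derivation:
Hunk 1: at line 7 remove [qfnm,gmnn] add [useg] -> 11 lines: nlnb ihk nixs madb seo bdfi bxdqf zapw useg hgc tpfr
Hunk 2: at line 5 remove [bdfi,bxdqf] add [ync,puyo,now] -> 12 lines: nlnb ihk nixs madb seo ync puyo now zapw useg hgc tpfr
Hunk 3: at line 6 remove [now] add [rqo,phbhd] -> 13 lines: nlnb ihk nixs madb seo ync puyo rqo phbhd zapw useg hgc tpfr
Final line 3: nixs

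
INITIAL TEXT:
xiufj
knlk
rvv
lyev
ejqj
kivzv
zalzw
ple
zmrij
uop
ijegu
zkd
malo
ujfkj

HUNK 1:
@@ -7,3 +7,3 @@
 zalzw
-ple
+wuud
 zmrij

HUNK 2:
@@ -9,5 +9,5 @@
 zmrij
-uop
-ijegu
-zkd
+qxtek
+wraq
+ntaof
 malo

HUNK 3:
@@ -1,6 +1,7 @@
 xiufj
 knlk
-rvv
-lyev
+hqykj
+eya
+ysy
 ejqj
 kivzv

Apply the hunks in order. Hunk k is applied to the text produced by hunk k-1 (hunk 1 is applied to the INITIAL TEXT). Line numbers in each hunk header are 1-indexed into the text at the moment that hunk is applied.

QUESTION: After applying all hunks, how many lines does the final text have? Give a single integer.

Hunk 1: at line 7 remove [ple] add [wuud] -> 14 lines: xiufj knlk rvv lyev ejqj kivzv zalzw wuud zmrij uop ijegu zkd malo ujfkj
Hunk 2: at line 9 remove [uop,ijegu,zkd] add [qxtek,wraq,ntaof] -> 14 lines: xiufj knlk rvv lyev ejqj kivzv zalzw wuud zmrij qxtek wraq ntaof malo ujfkj
Hunk 3: at line 1 remove [rvv,lyev] add [hqykj,eya,ysy] -> 15 lines: xiufj knlk hqykj eya ysy ejqj kivzv zalzw wuud zmrij qxtek wraq ntaof malo ujfkj
Final line count: 15

Answer: 15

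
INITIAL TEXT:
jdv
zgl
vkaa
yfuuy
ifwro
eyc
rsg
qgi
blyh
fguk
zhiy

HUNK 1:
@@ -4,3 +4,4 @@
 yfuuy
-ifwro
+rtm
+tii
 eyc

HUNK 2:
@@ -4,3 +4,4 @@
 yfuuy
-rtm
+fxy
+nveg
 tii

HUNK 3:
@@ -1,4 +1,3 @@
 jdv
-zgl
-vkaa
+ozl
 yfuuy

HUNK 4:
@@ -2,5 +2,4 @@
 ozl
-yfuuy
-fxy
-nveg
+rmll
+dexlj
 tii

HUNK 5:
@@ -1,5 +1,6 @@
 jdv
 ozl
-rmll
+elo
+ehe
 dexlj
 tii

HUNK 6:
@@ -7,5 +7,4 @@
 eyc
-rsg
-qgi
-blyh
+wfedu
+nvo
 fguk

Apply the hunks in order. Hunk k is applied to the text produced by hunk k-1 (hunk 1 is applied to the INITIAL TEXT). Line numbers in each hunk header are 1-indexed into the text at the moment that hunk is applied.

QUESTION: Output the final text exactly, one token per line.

Answer: jdv
ozl
elo
ehe
dexlj
tii
eyc
wfedu
nvo
fguk
zhiy

Derivation:
Hunk 1: at line 4 remove [ifwro] add [rtm,tii] -> 12 lines: jdv zgl vkaa yfuuy rtm tii eyc rsg qgi blyh fguk zhiy
Hunk 2: at line 4 remove [rtm] add [fxy,nveg] -> 13 lines: jdv zgl vkaa yfuuy fxy nveg tii eyc rsg qgi blyh fguk zhiy
Hunk 3: at line 1 remove [zgl,vkaa] add [ozl] -> 12 lines: jdv ozl yfuuy fxy nveg tii eyc rsg qgi blyh fguk zhiy
Hunk 4: at line 2 remove [yfuuy,fxy,nveg] add [rmll,dexlj] -> 11 lines: jdv ozl rmll dexlj tii eyc rsg qgi blyh fguk zhiy
Hunk 5: at line 1 remove [rmll] add [elo,ehe] -> 12 lines: jdv ozl elo ehe dexlj tii eyc rsg qgi blyh fguk zhiy
Hunk 6: at line 7 remove [rsg,qgi,blyh] add [wfedu,nvo] -> 11 lines: jdv ozl elo ehe dexlj tii eyc wfedu nvo fguk zhiy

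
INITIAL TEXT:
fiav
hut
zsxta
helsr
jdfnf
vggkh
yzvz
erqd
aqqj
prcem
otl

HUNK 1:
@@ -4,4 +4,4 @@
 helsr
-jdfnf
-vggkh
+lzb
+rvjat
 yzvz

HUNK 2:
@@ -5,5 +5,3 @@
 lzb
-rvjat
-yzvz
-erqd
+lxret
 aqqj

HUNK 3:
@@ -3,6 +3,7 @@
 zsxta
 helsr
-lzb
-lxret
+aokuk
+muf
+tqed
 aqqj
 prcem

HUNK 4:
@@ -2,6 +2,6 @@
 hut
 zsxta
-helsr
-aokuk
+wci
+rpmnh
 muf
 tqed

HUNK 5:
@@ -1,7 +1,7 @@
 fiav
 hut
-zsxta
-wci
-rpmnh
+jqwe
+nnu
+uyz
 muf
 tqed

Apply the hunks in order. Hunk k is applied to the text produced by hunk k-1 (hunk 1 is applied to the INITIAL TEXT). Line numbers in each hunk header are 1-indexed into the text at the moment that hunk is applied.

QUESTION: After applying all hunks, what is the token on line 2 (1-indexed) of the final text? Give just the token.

Hunk 1: at line 4 remove [jdfnf,vggkh] add [lzb,rvjat] -> 11 lines: fiav hut zsxta helsr lzb rvjat yzvz erqd aqqj prcem otl
Hunk 2: at line 5 remove [rvjat,yzvz,erqd] add [lxret] -> 9 lines: fiav hut zsxta helsr lzb lxret aqqj prcem otl
Hunk 3: at line 3 remove [lzb,lxret] add [aokuk,muf,tqed] -> 10 lines: fiav hut zsxta helsr aokuk muf tqed aqqj prcem otl
Hunk 4: at line 2 remove [helsr,aokuk] add [wci,rpmnh] -> 10 lines: fiav hut zsxta wci rpmnh muf tqed aqqj prcem otl
Hunk 5: at line 1 remove [zsxta,wci,rpmnh] add [jqwe,nnu,uyz] -> 10 lines: fiav hut jqwe nnu uyz muf tqed aqqj prcem otl
Final line 2: hut

Answer: hut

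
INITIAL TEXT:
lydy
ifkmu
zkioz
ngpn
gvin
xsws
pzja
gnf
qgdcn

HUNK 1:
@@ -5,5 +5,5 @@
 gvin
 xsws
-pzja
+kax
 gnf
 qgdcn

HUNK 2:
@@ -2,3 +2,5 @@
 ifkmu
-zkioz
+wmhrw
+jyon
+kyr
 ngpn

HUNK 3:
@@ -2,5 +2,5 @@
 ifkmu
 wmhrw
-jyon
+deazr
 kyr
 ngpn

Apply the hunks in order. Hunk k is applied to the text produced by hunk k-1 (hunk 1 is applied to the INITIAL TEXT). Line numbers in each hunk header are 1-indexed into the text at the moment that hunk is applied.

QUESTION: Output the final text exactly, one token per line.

Answer: lydy
ifkmu
wmhrw
deazr
kyr
ngpn
gvin
xsws
kax
gnf
qgdcn

Derivation:
Hunk 1: at line 5 remove [pzja] add [kax] -> 9 lines: lydy ifkmu zkioz ngpn gvin xsws kax gnf qgdcn
Hunk 2: at line 2 remove [zkioz] add [wmhrw,jyon,kyr] -> 11 lines: lydy ifkmu wmhrw jyon kyr ngpn gvin xsws kax gnf qgdcn
Hunk 3: at line 2 remove [jyon] add [deazr] -> 11 lines: lydy ifkmu wmhrw deazr kyr ngpn gvin xsws kax gnf qgdcn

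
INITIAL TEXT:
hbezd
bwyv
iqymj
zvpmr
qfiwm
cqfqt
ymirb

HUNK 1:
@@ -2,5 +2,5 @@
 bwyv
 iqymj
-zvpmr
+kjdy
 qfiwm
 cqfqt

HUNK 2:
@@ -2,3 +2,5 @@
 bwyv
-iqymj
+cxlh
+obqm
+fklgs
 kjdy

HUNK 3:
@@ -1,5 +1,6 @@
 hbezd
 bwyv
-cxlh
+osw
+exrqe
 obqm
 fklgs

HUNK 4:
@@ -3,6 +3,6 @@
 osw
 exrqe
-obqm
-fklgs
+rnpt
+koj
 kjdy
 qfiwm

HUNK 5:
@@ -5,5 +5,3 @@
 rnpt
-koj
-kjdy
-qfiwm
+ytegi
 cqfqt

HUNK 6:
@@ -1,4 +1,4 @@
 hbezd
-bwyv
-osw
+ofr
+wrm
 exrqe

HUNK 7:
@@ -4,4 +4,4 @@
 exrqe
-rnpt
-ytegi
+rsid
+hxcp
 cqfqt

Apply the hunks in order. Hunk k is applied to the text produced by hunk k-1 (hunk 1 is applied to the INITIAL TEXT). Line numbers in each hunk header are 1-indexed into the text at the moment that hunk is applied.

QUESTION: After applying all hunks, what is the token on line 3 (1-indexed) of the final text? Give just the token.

Hunk 1: at line 2 remove [zvpmr] add [kjdy] -> 7 lines: hbezd bwyv iqymj kjdy qfiwm cqfqt ymirb
Hunk 2: at line 2 remove [iqymj] add [cxlh,obqm,fklgs] -> 9 lines: hbezd bwyv cxlh obqm fklgs kjdy qfiwm cqfqt ymirb
Hunk 3: at line 1 remove [cxlh] add [osw,exrqe] -> 10 lines: hbezd bwyv osw exrqe obqm fklgs kjdy qfiwm cqfqt ymirb
Hunk 4: at line 3 remove [obqm,fklgs] add [rnpt,koj] -> 10 lines: hbezd bwyv osw exrqe rnpt koj kjdy qfiwm cqfqt ymirb
Hunk 5: at line 5 remove [koj,kjdy,qfiwm] add [ytegi] -> 8 lines: hbezd bwyv osw exrqe rnpt ytegi cqfqt ymirb
Hunk 6: at line 1 remove [bwyv,osw] add [ofr,wrm] -> 8 lines: hbezd ofr wrm exrqe rnpt ytegi cqfqt ymirb
Hunk 7: at line 4 remove [rnpt,ytegi] add [rsid,hxcp] -> 8 lines: hbezd ofr wrm exrqe rsid hxcp cqfqt ymirb
Final line 3: wrm

Answer: wrm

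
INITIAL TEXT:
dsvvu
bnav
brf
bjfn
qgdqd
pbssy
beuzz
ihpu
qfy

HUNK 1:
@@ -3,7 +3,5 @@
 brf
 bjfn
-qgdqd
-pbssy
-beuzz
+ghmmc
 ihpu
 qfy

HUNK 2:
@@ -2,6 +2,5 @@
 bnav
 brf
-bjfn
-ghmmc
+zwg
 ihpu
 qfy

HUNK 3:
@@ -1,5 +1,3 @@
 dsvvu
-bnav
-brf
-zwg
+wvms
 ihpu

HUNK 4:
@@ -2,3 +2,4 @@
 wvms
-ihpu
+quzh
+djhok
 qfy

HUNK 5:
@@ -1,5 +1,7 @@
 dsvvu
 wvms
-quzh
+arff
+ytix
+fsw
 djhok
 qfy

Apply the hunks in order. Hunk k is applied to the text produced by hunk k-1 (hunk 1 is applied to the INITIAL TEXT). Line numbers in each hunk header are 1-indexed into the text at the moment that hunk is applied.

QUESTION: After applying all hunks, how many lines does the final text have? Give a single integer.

Hunk 1: at line 3 remove [qgdqd,pbssy,beuzz] add [ghmmc] -> 7 lines: dsvvu bnav brf bjfn ghmmc ihpu qfy
Hunk 2: at line 2 remove [bjfn,ghmmc] add [zwg] -> 6 lines: dsvvu bnav brf zwg ihpu qfy
Hunk 3: at line 1 remove [bnav,brf,zwg] add [wvms] -> 4 lines: dsvvu wvms ihpu qfy
Hunk 4: at line 2 remove [ihpu] add [quzh,djhok] -> 5 lines: dsvvu wvms quzh djhok qfy
Hunk 5: at line 1 remove [quzh] add [arff,ytix,fsw] -> 7 lines: dsvvu wvms arff ytix fsw djhok qfy
Final line count: 7

Answer: 7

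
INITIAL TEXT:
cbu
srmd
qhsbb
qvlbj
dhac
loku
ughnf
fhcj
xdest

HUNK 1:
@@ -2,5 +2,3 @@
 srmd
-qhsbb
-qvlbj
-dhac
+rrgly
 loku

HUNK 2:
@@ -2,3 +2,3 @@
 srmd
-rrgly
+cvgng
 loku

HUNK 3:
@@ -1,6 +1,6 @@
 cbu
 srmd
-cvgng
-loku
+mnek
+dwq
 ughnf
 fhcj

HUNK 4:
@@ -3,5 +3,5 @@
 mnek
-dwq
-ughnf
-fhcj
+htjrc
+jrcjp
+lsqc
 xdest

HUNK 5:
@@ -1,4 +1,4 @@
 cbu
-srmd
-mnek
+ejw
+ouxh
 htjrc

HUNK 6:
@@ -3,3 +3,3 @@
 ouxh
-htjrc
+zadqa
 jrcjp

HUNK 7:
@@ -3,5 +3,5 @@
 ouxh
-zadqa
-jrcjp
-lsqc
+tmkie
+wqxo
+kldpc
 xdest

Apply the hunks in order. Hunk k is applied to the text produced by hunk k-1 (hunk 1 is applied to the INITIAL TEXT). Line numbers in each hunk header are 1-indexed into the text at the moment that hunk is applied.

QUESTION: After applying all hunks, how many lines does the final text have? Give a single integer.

Answer: 7

Derivation:
Hunk 1: at line 2 remove [qhsbb,qvlbj,dhac] add [rrgly] -> 7 lines: cbu srmd rrgly loku ughnf fhcj xdest
Hunk 2: at line 2 remove [rrgly] add [cvgng] -> 7 lines: cbu srmd cvgng loku ughnf fhcj xdest
Hunk 3: at line 1 remove [cvgng,loku] add [mnek,dwq] -> 7 lines: cbu srmd mnek dwq ughnf fhcj xdest
Hunk 4: at line 3 remove [dwq,ughnf,fhcj] add [htjrc,jrcjp,lsqc] -> 7 lines: cbu srmd mnek htjrc jrcjp lsqc xdest
Hunk 5: at line 1 remove [srmd,mnek] add [ejw,ouxh] -> 7 lines: cbu ejw ouxh htjrc jrcjp lsqc xdest
Hunk 6: at line 3 remove [htjrc] add [zadqa] -> 7 lines: cbu ejw ouxh zadqa jrcjp lsqc xdest
Hunk 7: at line 3 remove [zadqa,jrcjp,lsqc] add [tmkie,wqxo,kldpc] -> 7 lines: cbu ejw ouxh tmkie wqxo kldpc xdest
Final line count: 7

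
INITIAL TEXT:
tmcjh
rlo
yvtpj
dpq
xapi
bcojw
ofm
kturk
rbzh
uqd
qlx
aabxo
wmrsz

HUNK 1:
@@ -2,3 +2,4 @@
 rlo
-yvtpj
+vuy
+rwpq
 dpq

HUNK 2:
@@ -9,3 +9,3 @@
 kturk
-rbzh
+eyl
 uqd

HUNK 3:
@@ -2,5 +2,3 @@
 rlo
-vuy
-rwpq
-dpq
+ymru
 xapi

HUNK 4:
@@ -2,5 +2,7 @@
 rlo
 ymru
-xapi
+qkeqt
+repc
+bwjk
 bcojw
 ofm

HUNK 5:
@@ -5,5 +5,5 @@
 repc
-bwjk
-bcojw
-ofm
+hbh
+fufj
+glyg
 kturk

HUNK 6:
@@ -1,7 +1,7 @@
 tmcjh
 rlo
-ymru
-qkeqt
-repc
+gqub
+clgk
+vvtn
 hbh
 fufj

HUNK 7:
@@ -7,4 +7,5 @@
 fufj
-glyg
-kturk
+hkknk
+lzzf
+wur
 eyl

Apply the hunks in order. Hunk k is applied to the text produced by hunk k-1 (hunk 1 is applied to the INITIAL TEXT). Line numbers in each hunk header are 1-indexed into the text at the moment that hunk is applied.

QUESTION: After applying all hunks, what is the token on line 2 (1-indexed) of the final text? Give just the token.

Answer: rlo

Derivation:
Hunk 1: at line 2 remove [yvtpj] add [vuy,rwpq] -> 14 lines: tmcjh rlo vuy rwpq dpq xapi bcojw ofm kturk rbzh uqd qlx aabxo wmrsz
Hunk 2: at line 9 remove [rbzh] add [eyl] -> 14 lines: tmcjh rlo vuy rwpq dpq xapi bcojw ofm kturk eyl uqd qlx aabxo wmrsz
Hunk 3: at line 2 remove [vuy,rwpq,dpq] add [ymru] -> 12 lines: tmcjh rlo ymru xapi bcojw ofm kturk eyl uqd qlx aabxo wmrsz
Hunk 4: at line 2 remove [xapi] add [qkeqt,repc,bwjk] -> 14 lines: tmcjh rlo ymru qkeqt repc bwjk bcojw ofm kturk eyl uqd qlx aabxo wmrsz
Hunk 5: at line 5 remove [bwjk,bcojw,ofm] add [hbh,fufj,glyg] -> 14 lines: tmcjh rlo ymru qkeqt repc hbh fufj glyg kturk eyl uqd qlx aabxo wmrsz
Hunk 6: at line 1 remove [ymru,qkeqt,repc] add [gqub,clgk,vvtn] -> 14 lines: tmcjh rlo gqub clgk vvtn hbh fufj glyg kturk eyl uqd qlx aabxo wmrsz
Hunk 7: at line 7 remove [glyg,kturk] add [hkknk,lzzf,wur] -> 15 lines: tmcjh rlo gqub clgk vvtn hbh fufj hkknk lzzf wur eyl uqd qlx aabxo wmrsz
Final line 2: rlo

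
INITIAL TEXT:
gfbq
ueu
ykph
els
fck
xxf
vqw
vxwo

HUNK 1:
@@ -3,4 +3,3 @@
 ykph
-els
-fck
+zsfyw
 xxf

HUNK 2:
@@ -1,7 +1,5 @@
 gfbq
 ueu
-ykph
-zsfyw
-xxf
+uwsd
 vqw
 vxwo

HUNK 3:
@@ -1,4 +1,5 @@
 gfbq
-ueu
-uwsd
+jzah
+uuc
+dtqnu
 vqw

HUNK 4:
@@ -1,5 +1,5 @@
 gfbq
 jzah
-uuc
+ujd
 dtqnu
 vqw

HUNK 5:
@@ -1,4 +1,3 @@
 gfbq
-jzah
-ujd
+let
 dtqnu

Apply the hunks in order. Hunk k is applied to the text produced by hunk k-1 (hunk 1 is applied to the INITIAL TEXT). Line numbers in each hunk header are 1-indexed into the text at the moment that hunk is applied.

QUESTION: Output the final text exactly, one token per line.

Hunk 1: at line 3 remove [els,fck] add [zsfyw] -> 7 lines: gfbq ueu ykph zsfyw xxf vqw vxwo
Hunk 2: at line 1 remove [ykph,zsfyw,xxf] add [uwsd] -> 5 lines: gfbq ueu uwsd vqw vxwo
Hunk 3: at line 1 remove [ueu,uwsd] add [jzah,uuc,dtqnu] -> 6 lines: gfbq jzah uuc dtqnu vqw vxwo
Hunk 4: at line 1 remove [uuc] add [ujd] -> 6 lines: gfbq jzah ujd dtqnu vqw vxwo
Hunk 5: at line 1 remove [jzah,ujd] add [let] -> 5 lines: gfbq let dtqnu vqw vxwo

Answer: gfbq
let
dtqnu
vqw
vxwo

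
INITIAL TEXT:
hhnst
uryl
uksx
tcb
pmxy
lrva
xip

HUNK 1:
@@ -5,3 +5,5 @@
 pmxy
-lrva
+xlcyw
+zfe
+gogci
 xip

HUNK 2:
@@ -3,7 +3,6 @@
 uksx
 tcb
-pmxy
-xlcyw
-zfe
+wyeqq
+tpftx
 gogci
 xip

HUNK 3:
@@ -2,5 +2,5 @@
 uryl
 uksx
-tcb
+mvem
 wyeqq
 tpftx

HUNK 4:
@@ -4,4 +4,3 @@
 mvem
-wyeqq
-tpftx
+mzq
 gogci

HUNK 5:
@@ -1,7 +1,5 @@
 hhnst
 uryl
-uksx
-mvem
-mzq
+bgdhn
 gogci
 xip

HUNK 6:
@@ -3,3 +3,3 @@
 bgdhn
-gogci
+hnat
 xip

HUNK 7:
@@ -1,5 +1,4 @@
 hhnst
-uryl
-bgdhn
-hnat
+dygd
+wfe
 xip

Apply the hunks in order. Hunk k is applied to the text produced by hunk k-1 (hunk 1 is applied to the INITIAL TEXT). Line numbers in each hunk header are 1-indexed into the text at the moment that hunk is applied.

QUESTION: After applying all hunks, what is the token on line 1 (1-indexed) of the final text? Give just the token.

Answer: hhnst

Derivation:
Hunk 1: at line 5 remove [lrva] add [xlcyw,zfe,gogci] -> 9 lines: hhnst uryl uksx tcb pmxy xlcyw zfe gogci xip
Hunk 2: at line 3 remove [pmxy,xlcyw,zfe] add [wyeqq,tpftx] -> 8 lines: hhnst uryl uksx tcb wyeqq tpftx gogci xip
Hunk 3: at line 2 remove [tcb] add [mvem] -> 8 lines: hhnst uryl uksx mvem wyeqq tpftx gogci xip
Hunk 4: at line 4 remove [wyeqq,tpftx] add [mzq] -> 7 lines: hhnst uryl uksx mvem mzq gogci xip
Hunk 5: at line 1 remove [uksx,mvem,mzq] add [bgdhn] -> 5 lines: hhnst uryl bgdhn gogci xip
Hunk 6: at line 3 remove [gogci] add [hnat] -> 5 lines: hhnst uryl bgdhn hnat xip
Hunk 7: at line 1 remove [uryl,bgdhn,hnat] add [dygd,wfe] -> 4 lines: hhnst dygd wfe xip
Final line 1: hhnst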